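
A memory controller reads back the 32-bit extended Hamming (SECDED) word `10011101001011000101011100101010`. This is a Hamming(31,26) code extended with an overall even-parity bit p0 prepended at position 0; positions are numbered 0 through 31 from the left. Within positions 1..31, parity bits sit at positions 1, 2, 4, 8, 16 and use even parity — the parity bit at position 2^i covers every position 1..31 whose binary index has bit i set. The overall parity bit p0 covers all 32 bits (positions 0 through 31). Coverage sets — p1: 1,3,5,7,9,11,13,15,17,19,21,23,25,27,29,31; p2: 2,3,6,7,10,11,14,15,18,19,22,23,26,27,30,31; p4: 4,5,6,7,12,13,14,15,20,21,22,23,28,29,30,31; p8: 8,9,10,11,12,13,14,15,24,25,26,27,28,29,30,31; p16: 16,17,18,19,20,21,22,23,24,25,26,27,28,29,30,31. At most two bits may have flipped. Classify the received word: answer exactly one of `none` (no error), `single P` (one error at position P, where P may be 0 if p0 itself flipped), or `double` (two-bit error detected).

none

s1: b1⊕b3⊕b5⊕b7⊕b9⊕b11⊕b13⊕b15⊕b17⊕b19⊕b21⊕b23⊕b25⊕b27⊕b29⊕b31 = 0⊕1⊕1⊕1⊕0⊕0⊕1⊕0⊕1⊕1⊕1⊕1⊕0⊕0⊕0⊕0 = 0
s2: b2⊕b3⊕b6⊕b7⊕b10⊕b11⊕b14⊕b15⊕b18⊕b19⊕b22⊕b23⊕b26⊕b27⊕b30⊕b31 = 0⊕1⊕0⊕1⊕1⊕0⊕0⊕0⊕0⊕1⊕1⊕1⊕1⊕0⊕1⊕0 = 0
s4: b4⊕b5⊕b6⊕b7⊕b12⊕b13⊕b14⊕b15⊕b20⊕b21⊕b22⊕b23⊕b28⊕b29⊕b30⊕b31 = 1⊕1⊕0⊕1⊕1⊕1⊕0⊕0⊕0⊕1⊕1⊕1⊕1⊕0⊕1⊕0 = 0
s8: b8⊕b9⊕b10⊕b11⊕b12⊕b13⊕b14⊕b15⊕b24⊕b25⊕b26⊕b27⊕b28⊕b29⊕b30⊕b31 = 0⊕0⊕1⊕0⊕1⊕1⊕0⊕0⊕0⊕0⊕1⊕0⊕1⊕0⊕1⊕0 = 0
s16: b16⊕b17⊕b18⊕b19⊕b20⊕b21⊕b22⊕b23⊕b24⊕b25⊕b26⊕b27⊕b28⊕b29⊕b30⊕b31 = 0⊕1⊕0⊕1⊕0⊕1⊕1⊕1⊕0⊕0⊕1⊕0⊕1⊕0⊕1⊕0 = 0
Syndrome (s16...s1) = 00000 → position 0 (no error).
Overall parity (XOR of all 32 bits, including p0): 1⊕0⊕0⊕1⊕1⊕1⊕0⊕1⊕0⊕0⊕1⊕0⊕1⊕1⊕0⊕0⊕0⊕1⊕0⊕1⊕0⊕1⊕1⊕1⊕0⊕0⊕1⊕0⊕1⊕0⊕1⊕0 = 0
Overall=0, syndrome position=0 → no error.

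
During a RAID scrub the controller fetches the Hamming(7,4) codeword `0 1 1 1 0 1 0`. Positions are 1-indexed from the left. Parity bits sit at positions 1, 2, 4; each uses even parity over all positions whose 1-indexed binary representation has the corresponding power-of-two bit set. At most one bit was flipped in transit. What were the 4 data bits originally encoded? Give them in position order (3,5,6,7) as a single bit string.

0010

s1: b1⊕b3⊕b5⊕b7 = 0⊕1⊕0⊕0 = 1
s2: b2⊕b3⊕b6⊕b7 = 1⊕1⊕1⊕0 = 1
s4: b4⊕b5⊕b6⊕b7 = 1⊕0⊕1⊕0 = 0
Syndrome (s4...s1) = 011 → position 3.
Flip bit 3: corrected codeword = 0101010
Data bits at positions 3,5,6,7: 0010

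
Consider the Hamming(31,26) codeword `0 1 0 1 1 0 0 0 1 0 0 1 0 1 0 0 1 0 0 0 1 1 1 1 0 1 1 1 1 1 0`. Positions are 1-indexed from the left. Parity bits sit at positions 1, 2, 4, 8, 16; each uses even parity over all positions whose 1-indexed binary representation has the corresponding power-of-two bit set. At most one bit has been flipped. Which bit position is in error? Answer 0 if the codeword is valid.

11

s1: b1⊕b3⊕b5⊕b7⊕b9⊕b11⊕b13⊕b15⊕b17⊕b19⊕b21⊕b23⊕b25⊕b27⊕b29⊕b31 = 0⊕0⊕1⊕0⊕1⊕0⊕0⊕0⊕1⊕0⊕1⊕1⊕0⊕1⊕1⊕0 = 1
s2: b2⊕b3⊕b6⊕b7⊕b10⊕b11⊕b14⊕b15⊕b18⊕b19⊕b22⊕b23⊕b26⊕b27⊕b30⊕b31 = 1⊕0⊕0⊕0⊕0⊕0⊕1⊕0⊕0⊕0⊕1⊕1⊕1⊕1⊕1⊕0 = 1
s4: b4⊕b5⊕b6⊕b7⊕b12⊕b13⊕b14⊕b15⊕b20⊕b21⊕b22⊕b23⊕b28⊕b29⊕b30⊕b31 = 1⊕1⊕0⊕0⊕1⊕0⊕1⊕0⊕0⊕1⊕1⊕1⊕1⊕1⊕1⊕0 = 0
s8: b8⊕b9⊕b10⊕b11⊕b12⊕b13⊕b14⊕b15⊕b24⊕b25⊕b26⊕b27⊕b28⊕b29⊕b30⊕b31 = 0⊕1⊕0⊕0⊕1⊕0⊕1⊕0⊕1⊕0⊕1⊕1⊕1⊕1⊕1⊕0 = 1
s16: b16⊕b17⊕b18⊕b19⊕b20⊕b21⊕b22⊕b23⊕b24⊕b25⊕b26⊕b27⊕b28⊕b29⊕b30⊕b31 = 0⊕1⊕0⊕0⊕0⊕1⊕1⊕1⊕1⊕0⊕1⊕1⊕1⊕1⊕1⊕0 = 0
Syndrome (s16...s1) = 01011 → position 11.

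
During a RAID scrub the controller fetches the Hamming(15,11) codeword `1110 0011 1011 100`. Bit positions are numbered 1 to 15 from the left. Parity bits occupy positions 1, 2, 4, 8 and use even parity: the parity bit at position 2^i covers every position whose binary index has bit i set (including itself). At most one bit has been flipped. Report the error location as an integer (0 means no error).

s1: b1⊕b3⊕b5⊕b7⊕b9⊕b11⊕b13⊕b15 = 1⊕1⊕0⊕1⊕1⊕1⊕1⊕0 = 0
s2: b2⊕b3⊕b6⊕b7⊕b10⊕b11⊕b14⊕b15 = 1⊕1⊕0⊕1⊕0⊕1⊕0⊕0 = 0
s4: b4⊕b5⊕b6⊕b7⊕b12⊕b13⊕b14⊕b15 = 0⊕0⊕0⊕1⊕1⊕1⊕0⊕0 = 1
s8: b8⊕b9⊕b10⊕b11⊕b12⊕b13⊕b14⊕b15 = 1⊕1⊕0⊕1⊕1⊕1⊕0⊕0 = 1
Syndrome (s8...s1) = 1100 → position 12.

12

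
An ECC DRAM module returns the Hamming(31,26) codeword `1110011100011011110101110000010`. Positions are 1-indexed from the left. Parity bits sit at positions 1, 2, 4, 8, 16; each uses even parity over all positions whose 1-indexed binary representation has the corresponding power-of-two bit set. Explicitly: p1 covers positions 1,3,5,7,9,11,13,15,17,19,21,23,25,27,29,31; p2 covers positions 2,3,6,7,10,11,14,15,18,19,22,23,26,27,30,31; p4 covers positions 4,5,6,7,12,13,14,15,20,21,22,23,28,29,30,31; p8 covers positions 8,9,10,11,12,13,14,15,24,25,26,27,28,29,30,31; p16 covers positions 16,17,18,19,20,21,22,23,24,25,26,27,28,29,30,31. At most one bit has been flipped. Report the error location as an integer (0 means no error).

s1: b1⊕b3⊕b5⊕b7⊕b9⊕b11⊕b13⊕b15⊕b17⊕b19⊕b21⊕b23⊕b25⊕b27⊕b29⊕b31 = 1⊕1⊕0⊕1⊕0⊕0⊕1⊕1⊕1⊕0⊕0⊕1⊕0⊕0⊕0⊕0 = 1
s2: b2⊕b3⊕b6⊕b7⊕b10⊕b11⊕b14⊕b15⊕b18⊕b19⊕b22⊕b23⊕b26⊕b27⊕b30⊕b31 = 1⊕1⊕1⊕1⊕0⊕0⊕0⊕1⊕1⊕0⊕1⊕1⊕0⊕0⊕1⊕0 = 1
s4: b4⊕b5⊕b6⊕b7⊕b12⊕b13⊕b14⊕b15⊕b20⊕b21⊕b22⊕b23⊕b28⊕b29⊕b30⊕b31 = 0⊕0⊕1⊕1⊕1⊕1⊕0⊕1⊕1⊕0⊕1⊕1⊕0⊕0⊕1⊕0 = 1
s8: b8⊕b9⊕b10⊕b11⊕b12⊕b13⊕b14⊕b15⊕b24⊕b25⊕b26⊕b27⊕b28⊕b29⊕b30⊕b31 = 1⊕0⊕0⊕0⊕1⊕1⊕0⊕1⊕1⊕0⊕0⊕0⊕0⊕0⊕1⊕0 = 0
s16: b16⊕b17⊕b18⊕b19⊕b20⊕b21⊕b22⊕b23⊕b24⊕b25⊕b26⊕b27⊕b28⊕b29⊕b30⊕b31 = 1⊕1⊕1⊕0⊕1⊕0⊕1⊕1⊕1⊕0⊕0⊕0⊕0⊕0⊕1⊕0 = 0
Syndrome (s16...s1) = 00111 → position 7.

7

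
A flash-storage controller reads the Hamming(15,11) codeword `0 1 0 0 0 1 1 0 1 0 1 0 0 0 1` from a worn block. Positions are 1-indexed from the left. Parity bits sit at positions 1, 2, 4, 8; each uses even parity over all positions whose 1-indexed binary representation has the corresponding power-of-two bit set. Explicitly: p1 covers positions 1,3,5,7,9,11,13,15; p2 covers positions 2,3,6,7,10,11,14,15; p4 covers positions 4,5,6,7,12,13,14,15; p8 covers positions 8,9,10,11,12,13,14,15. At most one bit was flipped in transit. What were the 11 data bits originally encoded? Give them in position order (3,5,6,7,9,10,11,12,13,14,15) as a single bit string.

s1: b1⊕b3⊕b5⊕b7⊕b9⊕b11⊕b13⊕b15 = 0⊕0⊕0⊕1⊕1⊕1⊕0⊕1 = 0
s2: b2⊕b3⊕b6⊕b7⊕b10⊕b11⊕b14⊕b15 = 1⊕0⊕1⊕1⊕0⊕1⊕0⊕1 = 1
s4: b4⊕b5⊕b6⊕b7⊕b12⊕b13⊕b14⊕b15 = 0⊕0⊕1⊕1⊕0⊕0⊕0⊕1 = 1
s8: b8⊕b9⊕b10⊕b11⊕b12⊕b13⊕b14⊕b15 = 0⊕1⊕0⊕1⊕0⊕0⊕0⊕1 = 1
Syndrome (s8...s1) = 1110 → position 14.
Flip bit 14: corrected codeword = 010001101010011
Data bits at positions 3,5,6,7,9,10,11,12,13,14,15: 00111010011

00111010011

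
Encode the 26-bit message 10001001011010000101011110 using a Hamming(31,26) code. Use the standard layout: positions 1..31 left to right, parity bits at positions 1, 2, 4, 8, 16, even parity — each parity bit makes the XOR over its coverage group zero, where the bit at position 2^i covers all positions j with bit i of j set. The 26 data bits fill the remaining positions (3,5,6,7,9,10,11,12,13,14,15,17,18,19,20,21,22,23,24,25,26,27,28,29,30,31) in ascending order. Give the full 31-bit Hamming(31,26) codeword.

1111000110010111010000101011110

Place data bits at non-power-of-two positions: b3=1, b5=0, b6=0, b7=0, b9=1, b10=0, b11=0, b12=1, b13=0, b14=1, b15=1, b17=0, b18=1, b19=0, b20=0, b21=0, b22=0, b23=1, b24=0, b25=1, b26=0, b27=1, b28=1, b29=1, b30=1, b31=0.
p1 = XOR of data positions {3,5,7,9,11,13,15,17,19,21,23,25,27,29,31} = 1⊕0⊕0⊕1⊕0⊕0⊕1⊕0⊕0⊕0⊕1⊕1⊕1⊕1⊕0 = 1
p2 = XOR of data positions {3,6,7,10,11,14,15,18,19,22,23,26,27,30,31} = 1⊕0⊕0⊕0⊕0⊕1⊕1⊕1⊕0⊕0⊕1⊕0⊕1⊕1⊕0 = 1
p4 = XOR of data positions {5,6,7,12,13,14,15,20,21,22,23,28,29,30,31} = 0⊕0⊕0⊕1⊕0⊕1⊕1⊕0⊕0⊕0⊕1⊕1⊕1⊕1⊕0 = 1
p8 = XOR of data positions {9,10,11,12,13,14,15,24,25,26,27,28,29,30,31} = 1⊕0⊕0⊕1⊕0⊕1⊕1⊕0⊕1⊕0⊕1⊕1⊕1⊕1⊕0 = 1
p16 = XOR of data positions {17,18,19,20,21,22,23,24,25,26,27,28,29,30,31} = 0⊕1⊕0⊕0⊕0⊕0⊕1⊕0⊕1⊕0⊕1⊕1⊕1⊕1⊕0 = 1
Codeword b1..b31 = 1111000110010111010000101011110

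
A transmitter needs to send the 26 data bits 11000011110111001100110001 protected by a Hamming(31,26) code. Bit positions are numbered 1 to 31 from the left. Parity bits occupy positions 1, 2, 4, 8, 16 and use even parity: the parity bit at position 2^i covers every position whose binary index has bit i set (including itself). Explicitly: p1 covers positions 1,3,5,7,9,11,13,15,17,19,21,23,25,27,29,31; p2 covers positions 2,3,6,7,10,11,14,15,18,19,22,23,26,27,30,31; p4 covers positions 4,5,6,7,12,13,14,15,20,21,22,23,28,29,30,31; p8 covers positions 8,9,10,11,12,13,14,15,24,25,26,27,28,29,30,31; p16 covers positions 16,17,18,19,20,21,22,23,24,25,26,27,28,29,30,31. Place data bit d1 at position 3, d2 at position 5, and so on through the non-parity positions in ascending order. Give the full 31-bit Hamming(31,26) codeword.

Place data bits at non-power-of-two positions: b3=1, b5=1, b6=0, b7=0, b9=0, b10=0, b11=1, b12=1, b13=1, b14=1, b15=0, b17=1, b18=1, b19=1, b20=0, b21=0, b22=1, b23=1, b24=0, b25=0, b26=1, b27=1, b28=0, b29=0, b30=0, b31=1.
p1 = XOR of data positions {3,5,7,9,11,13,15,17,19,21,23,25,27,29,31} = 1⊕1⊕0⊕0⊕1⊕1⊕0⊕1⊕1⊕0⊕1⊕0⊕1⊕0⊕1 = 1
p2 = XOR of data positions {3,6,7,10,11,14,15,18,19,22,23,26,27,30,31} = 1⊕0⊕0⊕0⊕1⊕1⊕0⊕1⊕1⊕1⊕1⊕1⊕1⊕0⊕1 = 0
p4 = XOR of data positions {5,6,7,12,13,14,15,20,21,22,23,28,29,30,31} = 1⊕0⊕0⊕1⊕1⊕1⊕0⊕0⊕0⊕1⊕1⊕0⊕0⊕0⊕1 = 1
p8 = XOR of data positions {9,10,11,12,13,14,15,24,25,26,27,28,29,30,31} = 0⊕0⊕1⊕1⊕1⊕1⊕0⊕0⊕0⊕1⊕1⊕0⊕0⊕0⊕1 = 1
p16 = XOR of data positions {17,18,19,20,21,22,23,24,25,26,27,28,29,30,31} = 1⊕1⊕1⊕0⊕0⊕1⊕1⊕0⊕0⊕1⊕1⊕0⊕0⊕0⊕1 = 0
Codeword b1..b31 = 1011100100111100111001100110001

1011100100111100111001100110001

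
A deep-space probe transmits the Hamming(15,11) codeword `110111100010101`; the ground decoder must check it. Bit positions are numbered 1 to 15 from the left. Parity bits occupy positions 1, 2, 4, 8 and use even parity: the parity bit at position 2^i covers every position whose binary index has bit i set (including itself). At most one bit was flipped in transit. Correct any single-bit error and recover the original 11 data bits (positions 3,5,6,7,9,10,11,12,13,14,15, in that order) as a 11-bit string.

s1: b1⊕b3⊕b5⊕b7⊕b9⊕b11⊕b13⊕b15 = 1⊕0⊕1⊕1⊕0⊕1⊕1⊕1 = 0
s2: b2⊕b3⊕b6⊕b7⊕b10⊕b11⊕b14⊕b15 = 1⊕0⊕1⊕1⊕0⊕1⊕0⊕1 = 1
s4: b4⊕b5⊕b6⊕b7⊕b12⊕b13⊕b14⊕b15 = 1⊕1⊕1⊕1⊕0⊕1⊕0⊕1 = 0
s8: b8⊕b9⊕b10⊕b11⊕b12⊕b13⊕b14⊕b15 = 0⊕0⊕0⊕1⊕0⊕1⊕0⊕1 = 1
Syndrome (s8...s1) = 1010 → position 10.
Flip bit 10: corrected codeword = 110111100110101
Data bits at positions 3,5,6,7,9,10,11,12,13,14,15: 01110110101

01110110101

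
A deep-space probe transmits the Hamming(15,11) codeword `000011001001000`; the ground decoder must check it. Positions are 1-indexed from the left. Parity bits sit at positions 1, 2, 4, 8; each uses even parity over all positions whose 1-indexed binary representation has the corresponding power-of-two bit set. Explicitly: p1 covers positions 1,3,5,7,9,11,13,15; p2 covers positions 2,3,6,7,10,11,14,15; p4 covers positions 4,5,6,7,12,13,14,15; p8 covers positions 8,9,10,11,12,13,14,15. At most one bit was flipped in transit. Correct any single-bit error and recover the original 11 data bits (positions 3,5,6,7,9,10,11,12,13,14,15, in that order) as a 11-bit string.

01001001000

s1: b1⊕b3⊕b5⊕b7⊕b9⊕b11⊕b13⊕b15 = 0⊕0⊕1⊕0⊕1⊕0⊕0⊕0 = 0
s2: b2⊕b3⊕b6⊕b7⊕b10⊕b11⊕b14⊕b15 = 0⊕0⊕1⊕0⊕0⊕0⊕0⊕0 = 1
s4: b4⊕b5⊕b6⊕b7⊕b12⊕b13⊕b14⊕b15 = 0⊕1⊕1⊕0⊕1⊕0⊕0⊕0 = 1
s8: b8⊕b9⊕b10⊕b11⊕b12⊕b13⊕b14⊕b15 = 0⊕1⊕0⊕0⊕1⊕0⊕0⊕0 = 0
Syndrome (s8...s1) = 0110 → position 6.
Flip bit 6: corrected codeword = 000010001001000
Data bits at positions 3,5,6,7,9,10,11,12,13,14,15: 01001001000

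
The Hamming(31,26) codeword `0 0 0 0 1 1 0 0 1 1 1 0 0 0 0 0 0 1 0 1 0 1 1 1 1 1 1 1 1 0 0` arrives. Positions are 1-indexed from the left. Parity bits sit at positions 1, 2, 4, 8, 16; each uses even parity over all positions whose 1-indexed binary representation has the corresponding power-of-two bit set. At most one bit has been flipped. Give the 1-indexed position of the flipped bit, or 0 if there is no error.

s1: b1⊕b3⊕b5⊕b7⊕b9⊕b11⊕b13⊕b15⊕b17⊕b19⊕b21⊕b23⊕b25⊕b27⊕b29⊕b31 = 0⊕0⊕1⊕0⊕1⊕1⊕0⊕0⊕0⊕0⊕0⊕1⊕1⊕1⊕1⊕0 = 1
s2: b2⊕b3⊕b6⊕b7⊕b10⊕b11⊕b14⊕b15⊕b18⊕b19⊕b22⊕b23⊕b26⊕b27⊕b30⊕b31 = 0⊕0⊕1⊕0⊕1⊕1⊕0⊕0⊕1⊕0⊕1⊕1⊕1⊕1⊕0⊕0 = 0
s4: b4⊕b5⊕b6⊕b7⊕b12⊕b13⊕b14⊕b15⊕b20⊕b21⊕b22⊕b23⊕b28⊕b29⊕b30⊕b31 = 0⊕1⊕1⊕0⊕0⊕0⊕0⊕0⊕1⊕0⊕1⊕1⊕1⊕1⊕0⊕0 = 1
s8: b8⊕b9⊕b10⊕b11⊕b12⊕b13⊕b14⊕b15⊕b24⊕b25⊕b26⊕b27⊕b28⊕b29⊕b30⊕b31 = 0⊕1⊕1⊕1⊕0⊕0⊕0⊕0⊕1⊕1⊕1⊕1⊕1⊕1⊕0⊕0 = 1
s16: b16⊕b17⊕b18⊕b19⊕b20⊕b21⊕b22⊕b23⊕b24⊕b25⊕b26⊕b27⊕b28⊕b29⊕b30⊕b31 = 0⊕0⊕1⊕0⊕1⊕0⊕1⊕1⊕1⊕1⊕1⊕1⊕1⊕1⊕0⊕0 = 0
Syndrome (s16...s1) = 01101 → position 13.

13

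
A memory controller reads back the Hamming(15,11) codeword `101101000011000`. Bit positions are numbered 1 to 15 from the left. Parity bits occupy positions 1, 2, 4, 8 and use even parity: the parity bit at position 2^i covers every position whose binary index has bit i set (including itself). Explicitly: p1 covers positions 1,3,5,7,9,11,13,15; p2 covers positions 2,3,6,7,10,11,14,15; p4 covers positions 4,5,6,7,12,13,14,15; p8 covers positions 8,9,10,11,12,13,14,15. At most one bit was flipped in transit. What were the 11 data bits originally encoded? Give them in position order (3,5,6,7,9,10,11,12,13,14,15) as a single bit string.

10110011000

s1: b1⊕b3⊕b5⊕b7⊕b9⊕b11⊕b13⊕b15 = 1⊕1⊕0⊕0⊕0⊕1⊕0⊕0 = 1
s2: b2⊕b3⊕b6⊕b7⊕b10⊕b11⊕b14⊕b15 = 0⊕1⊕1⊕0⊕0⊕1⊕0⊕0 = 1
s4: b4⊕b5⊕b6⊕b7⊕b12⊕b13⊕b14⊕b15 = 1⊕0⊕1⊕0⊕1⊕0⊕0⊕0 = 1
s8: b8⊕b9⊕b10⊕b11⊕b12⊕b13⊕b14⊕b15 = 0⊕0⊕0⊕1⊕1⊕0⊕0⊕0 = 0
Syndrome (s8...s1) = 0111 → position 7.
Flip bit 7: corrected codeword = 101101100011000
Data bits at positions 3,5,6,7,9,10,11,12,13,14,15: 10110011000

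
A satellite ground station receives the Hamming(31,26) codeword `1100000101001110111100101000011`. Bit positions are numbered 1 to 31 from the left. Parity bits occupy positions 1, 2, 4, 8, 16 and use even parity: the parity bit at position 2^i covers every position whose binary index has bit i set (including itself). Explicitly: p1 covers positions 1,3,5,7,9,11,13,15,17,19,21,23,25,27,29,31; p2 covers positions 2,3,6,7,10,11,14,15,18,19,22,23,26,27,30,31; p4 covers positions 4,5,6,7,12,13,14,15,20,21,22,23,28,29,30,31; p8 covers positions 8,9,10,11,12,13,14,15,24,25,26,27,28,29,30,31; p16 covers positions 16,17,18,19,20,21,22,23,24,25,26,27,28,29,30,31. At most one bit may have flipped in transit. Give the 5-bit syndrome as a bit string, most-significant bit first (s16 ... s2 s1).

s1: b1⊕b3⊕b5⊕b7⊕b9⊕b11⊕b13⊕b15⊕b17⊕b19⊕b21⊕b23⊕b25⊕b27⊕b29⊕b31 = 1⊕0⊕0⊕0⊕0⊕0⊕1⊕1⊕1⊕1⊕0⊕1⊕1⊕0⊕0⊕1 = 0
s2: b2⊕b3⊕b6⊕b7⊕b10⊕b11⊕b14⊕b15⊕b18⊕b19⊕b22⊕b23⊕b26⊕b27⊕b30⊕b31 = 1⊕0⊕0⊕0⊕1⊕0⊕1⊕1⊕1⊕1⊕0⊕1⊕0⊕0⊕1⊕1 = 1
s4: b4⊕b5⊕b6⊕b7⊕b12⊕b13⊕b14⊕b15⊕b20⊕b21⊕b22⊕b23⊕b28⊕b29⊕b30⊕b31 = 0⊕0⊕0⊕0⊕0⊕1⊕1⊕1⊕1⊕0⊕0⊕1⊕0⊕0⊕1⊕1 = 1
s8: b8⊕b9⊕b10⊕b11⊕b12⊕b13⊕b14⊕b15⊕b24⊕b25⊕b26⊕b27⊕b28⊕b29⊕b30⊕b31 = 1⊕0⊕1⊕0⊕0⊕1⊕1⊕1⊕0⊕1⊕0⊕0⊕0⊕0⊕1⊕1 = 0
s16: b16⊕b17⊕b18⊕b19⊕b20⊕b21⊕b22⊕b23⊕b24⊕b25⊕b26⊕b27⊕b28⊕b29⊕b30⊕b31 = 0⊕1⊕1⊕1⊕1⊕0⊕0⊕1⊕0⊕1⊕0⊕0⊕0⊕0⊕1⊕1 = 0
Syndrome (s16...s1) = 00110 → position 6.

00110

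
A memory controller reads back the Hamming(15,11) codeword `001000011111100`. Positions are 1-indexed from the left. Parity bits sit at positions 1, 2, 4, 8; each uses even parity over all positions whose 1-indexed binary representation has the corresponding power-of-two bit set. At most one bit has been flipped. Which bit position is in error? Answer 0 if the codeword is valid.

s1: b1⊕b3⊕b5⊕b7⊕b9⊕b11⊕b13⊕b15 = 0⊕1⊕0⊕0⊕1⊕1⊕1⊕0 = 0
s2: b2⊕b3⊕b6⊕b7⊕b10⊕b11⊕b14⊕b15 = 0⊕1⊕0⊕0⊕1⊕1⊕0⊕0 = 1
s4: b4⊕b5⊕b6⊕b7⊕b12⊕b13⊕b14⊕b15 = 0⊕0⊕0⊕0⊕1⊕1⊕0⊕0 = 0
s8: b8⊕b9⊕b10⊕b11⊕b12⊕b13⊕b14⊕b15 = 1⊕1⊕1⊕1⊕1⊕1⊕0⊕0 = 0
Syndrome (s8...s1) = 0010 → position 2.

2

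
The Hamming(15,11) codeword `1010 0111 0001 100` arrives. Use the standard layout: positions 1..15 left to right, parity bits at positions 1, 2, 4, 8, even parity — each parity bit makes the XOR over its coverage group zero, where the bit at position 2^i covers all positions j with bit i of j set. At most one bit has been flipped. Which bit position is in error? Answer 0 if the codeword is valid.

s1: b1⊕b3⊕b5⊕b7⊕b9⊕b11⊕b13⊕b15 = 1⊕1⊕0⊕1⊕0⊕0⊕1⊕0 = 0
s2: b2⊕b3⊕b6⊕b7⊕b10⊕b11⊕b14⊕b15 = 0⊕1⊕1⊕1⊕0⊕0⊕0⊕0 = 1
s4: b4⊕b5⊕b6⊕b7⊕b12⊕b13⊕b14⊕b15 = 0⊕0⊕1⊕1⊕1⊕1⊕0⊕0 = 0
s8: b8⊕b9⊕b10⊕b11⊕b12⊕b13⊕b14⊕b15 = 1⊕0⊕0⊕0⊕1⊕1⊕0⊕0 = 1
Syndrome (s8...s1) = 1010 → position 10.

10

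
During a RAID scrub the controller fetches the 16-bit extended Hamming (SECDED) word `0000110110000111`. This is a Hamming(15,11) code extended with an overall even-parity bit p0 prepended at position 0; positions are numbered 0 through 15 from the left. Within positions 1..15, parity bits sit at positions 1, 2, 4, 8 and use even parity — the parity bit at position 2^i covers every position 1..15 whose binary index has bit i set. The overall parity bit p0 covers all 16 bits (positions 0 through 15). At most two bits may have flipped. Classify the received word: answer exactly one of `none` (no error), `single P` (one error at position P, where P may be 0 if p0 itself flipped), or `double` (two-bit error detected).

s1: b1⊕b3⊕b5⊕b7⊕b9⊕b11⊕b13⊕b15 = 0⊕0⊕1⊕1⊕0⊕0⊕1⊕1 = 0
s2: b2⊕b3⊕b6⊕b7⊕b10⊕b11⊕b14⊕b15 = 0⊕0⊕0⊕1⊕0⊕0⊕1⊕1 = 1
s4: b4⊕b5⊕b6⊕b7⊕b12⊕b13⊕b14⊕b15 = 1⊕1⊕0⊕1⊕0⊕1⊕1⊕1 = 0
s8: b8⊕b9⊕b10⊕b11⊕b12⊕b13⊕b14⊕b15 = 1⊕0⊕0⊕0⊕0⊕1⊕1⊕1 = 0
Syndrome (s8...s1) = 0010 → position 2.
Overall parity (XOR of all 16 bits, including p0): 0⊕0⊕0⊕0⊕1⊕1⊕0⊕1⊕1⊕0⊕0⊕0⊕0⊕1⊕1⊕1 = 1
Overall=1, syndrome position=2 → single-bit error at position 2.

single 2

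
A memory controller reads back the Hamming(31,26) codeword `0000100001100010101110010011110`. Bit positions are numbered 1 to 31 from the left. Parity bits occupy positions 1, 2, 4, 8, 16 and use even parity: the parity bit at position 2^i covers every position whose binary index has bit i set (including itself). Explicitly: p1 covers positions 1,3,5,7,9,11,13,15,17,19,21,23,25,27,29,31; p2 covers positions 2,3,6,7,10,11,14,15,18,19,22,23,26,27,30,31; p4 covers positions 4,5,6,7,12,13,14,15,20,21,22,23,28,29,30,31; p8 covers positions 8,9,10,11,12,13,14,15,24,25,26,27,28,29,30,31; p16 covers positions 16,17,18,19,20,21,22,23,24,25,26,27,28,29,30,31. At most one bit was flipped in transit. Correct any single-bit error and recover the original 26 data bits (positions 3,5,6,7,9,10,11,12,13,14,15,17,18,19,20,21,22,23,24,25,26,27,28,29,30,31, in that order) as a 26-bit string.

01000110001101010010011110

s1: b1⊕b3⊕b5⊕b7⊕b9⊕b11⊕b13⊕b15⊕b17⊕b19⊕b21⊕b23⊕b25⊕b27⊕b29⊕b31 = 0⊕0⊕1⊕0⊕0⊕1⊕0⊕1⊕1⊕1⊕1⊕0⊕0⊕1⊕1⊕0 = 0
s2: b2⊕b3⊕b6⊕b7⊕b10⊕b11⊕b14⊕b15⊕b18⊕b19⊕b22⊕b23⊕b26⊕b27⊕b30⊕b31 = 0⊕0⊕0⊕0⊕1⊕1⊕0⊕1⊕0⊕1⊕0⊕0⊕0⊕1⊕1⊕0 = 0
s4: b4⊕b5⊕b6⊕b7⊕b12⊕b13⊕b14⊕b15⊕b20⊕b21⊕b22⊕b23⊕b28⊕b29⊕b30⊕b31 = 0⊕1⊕0⊕0⊕0⊕0⊕0⊕1⊕1⊕1⊕0⊕0⊕1⊕1⊕1⊕0 = 1
s8: b8⊕b9⊕b10⊕b11⊕b12⊕b13⊕b14⊕b15⊕b24⊕b25⊕b26⊕b27⊕b28⊕b29⊕b30⊕b31 = 0⊕0⊕1⊕1⊕0⊕0⊕0⊕1⊕1⊕0⊕0⊕1⊕1⊕1⊕1⊕0 = 0
s16: b16⊕b17⊕b18⊕b19⊕b20⊕b21⊕b22⊕b23⊕b24⊕b25⊕b26⊕b27⊕b28⊕b29⊕b30⊕b31 = 0⊕1⊕0⊕1⊕1⊕1⊕0⊕0⊕1⊕0⊕0⊕1⊕1⊕1⊕1⊕0 = 1
Syndrome (s16...s1) = 10100 → position 20.
Flip bit 20: corrected codeword = 0000100001100010101010010011110
Data bits at positions 3,5,6,7,9,10,11,12,13,14,15,17,18,19,20,21,22,23,24,25,26,27,28,29,30,31: 01000110001101010010011110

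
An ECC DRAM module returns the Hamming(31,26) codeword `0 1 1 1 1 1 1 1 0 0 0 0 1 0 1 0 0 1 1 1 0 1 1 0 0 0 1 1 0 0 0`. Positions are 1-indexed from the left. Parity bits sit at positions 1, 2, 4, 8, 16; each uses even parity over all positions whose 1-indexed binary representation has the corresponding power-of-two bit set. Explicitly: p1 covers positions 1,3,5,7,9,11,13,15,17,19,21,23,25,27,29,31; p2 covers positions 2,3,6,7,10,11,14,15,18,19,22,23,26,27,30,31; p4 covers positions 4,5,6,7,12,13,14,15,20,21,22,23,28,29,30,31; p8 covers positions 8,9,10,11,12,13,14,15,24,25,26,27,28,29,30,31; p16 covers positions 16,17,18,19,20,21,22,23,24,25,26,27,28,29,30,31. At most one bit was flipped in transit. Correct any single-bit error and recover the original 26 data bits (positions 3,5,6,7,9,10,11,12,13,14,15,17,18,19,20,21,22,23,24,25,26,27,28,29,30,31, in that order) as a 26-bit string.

11110000101011101110011000

s1: b1⊕b3⊕b5⊕b7⊕b9⊕b11⊕b13⊕b15⊕b17⊕b19⊕b21⊕b23⊕b25⊕b27⊕b29⊕b31 = 0⊕1⊕1⊕1⊕0⊕0⊕1⊕1⊕0⊕1⊕0⊕1⊕0⊕1⊕0⊕0 = 0
s2: b2⊕b3⊕b6⊕b7⊕b10⊕b11⊕b14⊕b15⊕b18⊕b19⊕b22⊕b23⊕b26⊕b27⊕b30⊕b31 = 1⊕1⊕1⊕1⊕0⊕0⊕0⊕1⊕1⊕1⊕1⊕1⊕0⊕1⊕0⊕0 = 0
s4: b4⊕b5⊕b6⊕b7⊕b12⊕b13⊕b14⊕b15⊕b20⊕b21⊕b22⊕b23⊕b28⊕b29⊕b30⊕b31 = 1⊕1⊕1⊕1⊕0⊕1⊕0⊕1⊕1⊕0⊕1⊕1⊕1⊕0⊕0⊕0 = 0
s8: b8⊕b9⊕b10⊕b11⊕b12⊕b13⊕b14⊕b15⊕b24⊕b25⊕b26⊕b27⊕b28⊕b29⊕b30⊕b31 = 1⊕0⊕0⊕0⊕0⊕1⊕0⊕1⊕0⊕0⊕0⊕1⊕1⊕0⊕0⊕0 = 1
s16: b16⊕b17⊕b18⊕b19⊕b20⊕b21⊕b22⊕b23⊕b24⊕b25⊕b26⊕b27⊕b28⊕b29⊕b30⊕b31 = 0⊕0⊕1⊕1⊕1⊕0⊕1⊕1⊕0⊕0⊕0⊕1⊕1⊕0⊕0⊕0 = 1
Syndrome (s16...s1) = 11000 → position 24.
Flip bit 24: corrected codeword = 0111111100001010011101110011000
Data bits at positions 3,5,6,7,9,10,11,12,13,14,15,17,18,19,20,21,22,23,24,25,26,27,28,29,30,31: 11110000101011101110011000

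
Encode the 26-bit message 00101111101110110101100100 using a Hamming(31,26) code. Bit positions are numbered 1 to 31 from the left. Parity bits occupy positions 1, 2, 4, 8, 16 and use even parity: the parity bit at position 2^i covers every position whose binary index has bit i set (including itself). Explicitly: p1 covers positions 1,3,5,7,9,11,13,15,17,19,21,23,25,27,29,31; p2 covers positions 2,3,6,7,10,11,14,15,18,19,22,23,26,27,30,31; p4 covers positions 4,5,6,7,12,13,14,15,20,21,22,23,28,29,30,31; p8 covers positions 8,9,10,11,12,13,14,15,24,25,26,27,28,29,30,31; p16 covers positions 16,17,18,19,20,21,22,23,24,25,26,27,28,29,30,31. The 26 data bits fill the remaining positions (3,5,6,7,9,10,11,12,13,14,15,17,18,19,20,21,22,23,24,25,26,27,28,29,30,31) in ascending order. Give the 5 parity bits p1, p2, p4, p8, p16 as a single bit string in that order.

Place data bits at non-power-of-two positions: b3=0, b5=0, b6=1, b7=0, b9=1, b10=1, b11=1, b12=1, b13=1, b14=0, b15=1, b17=1, b18=1, b19=0, b20=1, b21=1, b22=0, b23=1, b24=0, b25=1, b26=1, b27=0, b28=0, b29=1, b30=0, b31=0.
p1 = XOR of data positions {3,5,7,9,11,13,15,17,19,21,23,25,27,29,31} = 0⊕0⊕0⊕1⊕1⊕1⊕1⊕1⊕0⊕1⊕1⊕1⊕0⊕1⊕0 = 1
p2 = XOR of data positions {3,6,7,10,11,14,15,18,19,22,23,26,27,30,31} = 0⊕1⊕0⊕1⊕1⊕0⊕1⊕1⊕0⊕0⊕1⊕1⊕0⊕0⊕0 = 1
p4 = XOR of data positions {5,6,7,12,13,14,15,20,21,22,23,28,29,30,31} = 0⊕1⊕0⊕1⊕1⊕0⊕1⊕1⊕1⊕0⊕1⊕0⊕1⊕0⊕0 = 0
p8 = XOR of data positions {9,10,11,12,13,14,15,24,25,26,27,28,29,30,31} = 1⊕1⊕1⊕1⊕1⊕0⊕1⊕0⊕1⊕1⊕0⊕0⊕1⊕0⊕0 = 1
p16 = XOR of data positions {17,18,19,20,21,22,23,24,25,26,27,28,29,30,31} = 1⊕1⊕0⊕1⊕1⊕0⊕1⊕0⊕1⊕1⊕0⊕0⊕1⊕0⊕0 = 0
Parity bits p1,p2,p4,p8,p16 = 11010

11010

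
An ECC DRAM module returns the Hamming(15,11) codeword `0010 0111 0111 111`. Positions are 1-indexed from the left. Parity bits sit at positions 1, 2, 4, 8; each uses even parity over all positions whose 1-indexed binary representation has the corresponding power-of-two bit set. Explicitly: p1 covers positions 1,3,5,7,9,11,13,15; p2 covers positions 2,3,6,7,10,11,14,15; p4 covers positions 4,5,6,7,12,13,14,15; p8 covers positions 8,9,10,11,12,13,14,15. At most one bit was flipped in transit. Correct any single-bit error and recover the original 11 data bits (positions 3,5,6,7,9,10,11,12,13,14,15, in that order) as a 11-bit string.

s1: b1⊕b3⊕b5⊕b7⊕b9⊕b11⊕b13⊕b15 = 0⊕1⊕0⊕1⊕0⊕1⊕1⊕1 = 1
s2: b2⊕b3⊕b6⊕b7⊕b10⊕b11⊕b14⊕b15 = 0⊕1⊕1⊕1⊕1⊕1⊕1⊕1 = 1
s4: b4⊕b5⊕b6⊕b7⊕b12⊕b13⊕b14⊕b15 = 0⊕0⊕1⊕1⊕1⊕1⊕1⊕1 = 0
s8: b8⊕b9⊕b10⊕b11⊕b12⊕b13⊕b14⊕b15 = 1⊕0⊕1⊕1⊕1⊕1⊕1⊕1 = 1
Syndrome (s8...s1) = 1011 → position 11.
Flip bit 11: corrected codeword = 001001110101111
Data bits at positions 3,5,6,7,9,10,11,12,13,14,15: 10110101111

10110101111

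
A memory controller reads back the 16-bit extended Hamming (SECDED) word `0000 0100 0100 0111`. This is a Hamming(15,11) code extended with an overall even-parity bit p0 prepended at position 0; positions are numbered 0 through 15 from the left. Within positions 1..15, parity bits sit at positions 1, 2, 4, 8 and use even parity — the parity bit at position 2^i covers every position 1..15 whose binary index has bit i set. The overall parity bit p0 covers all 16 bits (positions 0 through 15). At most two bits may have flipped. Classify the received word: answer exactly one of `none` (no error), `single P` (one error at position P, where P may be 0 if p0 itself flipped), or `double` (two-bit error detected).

s1: b1⊕b3⊕b5⊕b7⊕b9⊕b11⊕b13⊕b15 = 0⊕0⊕1⊕0⊕1⊕0⊕1⊕1 = 0
s2: b2⊕b3⊕b6⊕b7⊕b10⊕b11⊕b14⊕b15 = 0⊕0⊕0⊕0⊕0⊕0⊕1⊕1 = 0
s4: b4⊕b5⊕b6⊕b7⊕b12⊕b13⊕b14⊕b15 = 0⊕1⊕0⊕0⊕0⊕1⊕1⊕1 = 0
s8: b8⊕b9⊕b10⊕b11⊕b12⊕b13⊕b14⊕b15 = 0⊕1⊕0⊕0⊕0⊕1⊕1⊕1 = 0
Syndrome (s8...s1) = 0000 → position 0 (no error).
Overall parity (XOR of all 16 bits, including p0): 0⊕0⊕0⊕0⊕0⊕1⊕0⊕0⊕0⊕1⊕0⊕0⊕0⊕1⊕1⊕1 = 1
Overall=1, syndrome position=0 → single-bit error at position 0.

single 0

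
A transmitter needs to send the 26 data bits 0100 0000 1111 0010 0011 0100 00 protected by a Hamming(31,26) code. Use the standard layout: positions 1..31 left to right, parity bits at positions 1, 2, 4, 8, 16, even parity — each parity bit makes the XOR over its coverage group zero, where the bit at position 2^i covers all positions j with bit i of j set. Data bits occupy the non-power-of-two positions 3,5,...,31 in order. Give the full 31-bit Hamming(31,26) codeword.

0101100000001111100100011010000

Place data bits at non-power-of-two positions: b3=0, b5=1, b6=0, b7=0, b9=0, b10=0, b11=0, b12=0, b13=1, b14=1, b15=1, b17=1, b18=0, b19=0, b20=1, b21=0, b22=0, b23=0, b24=1, b25=1, b26=0, b27=1, b28=0, b29=0, b30=0, b31=0.
p1 = XOR of data positions {3,5,7,9,11,13,15,17,19,21,23,25,27,29,31} = 0⊕1⊕0⊕0⊕0⊕1⊕1⊕1⊕0⊕0⊕0⊕1⊕1⊕0⊕0 = 0
p2 = XOR of data positions {3,6,7,10,11,14,15,18,19,22,23,26,27,30,31} = 0⊕0⊕0⊕0⊕0⊕1⊕1⊕0⊕0⊕0⊕0⊕0⊕1⊕0⊕0 = 1
p4 = XOR of data positions {5,6,7,12,13,14,15,20,21,22,23,28,29,30,31} = 1⊕0⊕0⊕0⊕1⊕1⊕1⊕1⊕0⊕0⊕0⊕0⊕0⊕0⊕0 = 1
p8 = XOR of data positions {9,10,11,12,13,14,15,24,25,26,27,28,29,30,31} = 0⊕0⊕0⊕0⊕1⊕1⊕1⊕1⊕1⊕0⊕1⊕0⊕0⊕0⊕0 = 0
p16 = XOR of data positions {17,18,19,20,21,22,23,24,25,26,27,28,29,30,31} = 1⊕0⊕0⊕1⊕0⊕0⊕0⊕1⊕1⊕0⊕1⊕0⊕0⊕0⊕0 = 1
Codeword b1..b31 = 0101100000001111100100011010000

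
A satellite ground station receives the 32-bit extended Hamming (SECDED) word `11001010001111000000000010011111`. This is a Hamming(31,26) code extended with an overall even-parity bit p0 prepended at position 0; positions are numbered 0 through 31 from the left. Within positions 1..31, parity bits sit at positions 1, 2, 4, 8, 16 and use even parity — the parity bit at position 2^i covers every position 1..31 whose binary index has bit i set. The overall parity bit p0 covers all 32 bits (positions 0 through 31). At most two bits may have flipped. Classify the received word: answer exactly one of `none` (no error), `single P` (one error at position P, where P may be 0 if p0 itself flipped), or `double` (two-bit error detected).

none

s1: b1⊕b3⊕b5⊕b7⊕b9⊕b11⊕b13⊕b15⊕b17⊕b19⊕b21⊕b23⊕b25⊕b27⊕b29⊕b31 = 1⊕0⊕0⊕0⊕0⊕1⊕1⊕0⊕0⊕0⊕0⊕0⊕0⊕1⊕1⊕1 = 0
s2: b2⊕b3⊕b6⊕b7⊕b10⊕b11⊕b14⊕b15⊕b18⊕b19⊕b22⊕b23⊕b26⊕b27⊕b30⊕b31 = 0⊕0⊕1⊕0⊕1⊕1⊕0⊕0⊕0⊕0⊕0⊕0⊕0⊕1⊕1⊕1 = 0
s4: b4⊕b5⊕b6⊕b7⊕b12⊕b13⊕b14⊕b15⊕b20⊕b21⊕b22⊕b23⊕b28⊕b29⊕b30⊕b31 = 1⊕0⊕1⊕0⊕1⊕1⊕0⊕0⊕0⊕0⊕0⊕0⊕1⊕1⊕1⊕1 = 0
s8: b8⊕b9⊕b10⊕b11⊕b12⊕b13⊕b14⊕b15⊕b24⊕b25⊕b26⊕b27⊕b28⊕b29⊕b30⊕b31 = 0⊕0⊕1⊕1⊕1⊕1⊕0⊕0⊕1⊕0⊕0⊕1⊕1⊕1⊕1⊕1 = 0
s16: b16⊕b17⊕b18⊕b19⊕b20⊕b21⊕b22⊕b23⊕b24⊕b25⊕b26⊕b27⊕b28⊕b29⊕b30⊕b31 = 0⊕0⊕0⊕0⊕0⊕0⊕0⊕0⊕1⊕0⊕0⊕1⊕1⊕1⊕1⊕1 = 0
Syndrome (s16...s1) = 00000 → position 0 (no error).
Overall parity (XOR of all 32 bits, including p0): 1⊕1⊕0⊕0⊕1⊕0⊕1⊕0⊕0⊕0⊕1⊕1⊕1⊕1⊕0⊕0⊕0⊕0⊕0⊕0⊕0⊕0⊕0⊕0⊕1⊕0⊕0⊕1⊕1⊕1⊕1⊕1 = 0
Overall=0, syndrome position=0 → no error.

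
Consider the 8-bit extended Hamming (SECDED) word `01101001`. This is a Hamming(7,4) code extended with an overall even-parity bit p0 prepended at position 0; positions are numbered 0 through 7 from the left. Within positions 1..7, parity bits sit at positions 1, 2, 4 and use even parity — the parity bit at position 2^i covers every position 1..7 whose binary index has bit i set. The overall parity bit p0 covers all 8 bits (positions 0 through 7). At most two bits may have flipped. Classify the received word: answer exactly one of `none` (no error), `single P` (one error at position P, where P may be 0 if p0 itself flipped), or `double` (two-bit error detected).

none

s1: b1⊕b3⊕b5⊕b7 = 1⊕0⊕0⊕1 = 0
s2: b2⊕b3⊕b6⊕b7 = 1⊕0⊕0⊕1 = 0
s4: b4⊕b5⊕b6⊕b7 = 1⊕0⊕0⊕1 = 0
Syndrome (s4...s1) = 000 → position 0 (no error).
Overall parity (XOR of all 8 bits, including p0): 0⊕1⊕1⊕0⊕1⊕0⊕0⊕1 = 0
Overall=0, syndrome position=0 → no error.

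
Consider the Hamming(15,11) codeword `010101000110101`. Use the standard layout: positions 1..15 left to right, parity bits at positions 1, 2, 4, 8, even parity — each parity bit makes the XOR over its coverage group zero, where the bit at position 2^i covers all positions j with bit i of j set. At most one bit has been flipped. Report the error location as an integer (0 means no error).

3

s1: b1⊕b3⊕b5⊕b7⊕b9⊕b11⊕b13⊕b15 = 0⊕0⊕0⊕0⊕0⊕1⊕1⊕1 = 1
s2: b2⊕b3⊕b6⊕b7⊕b10⊕b11⊕b14⊕b15 = 1⊕0⊕1⊕0⊕1⊕1⊕0⊕1 = 1
s4: b4⊕b5⊕b6⊕b7⊕b12⊕b13⊕b14⊕b15 = 1⊕0⊕1⊕0⊕0⊕1⊕0⊕1 = 0
s8: b8⊕b9⊕b10⊕b11⊕b12⊕b13⊕b14⊕b15 = 0⊕0⊕1⊕1⊕0⊕1⊕0⊕1 = 0
Syndrome (s8...s1) = 0011 → position 3.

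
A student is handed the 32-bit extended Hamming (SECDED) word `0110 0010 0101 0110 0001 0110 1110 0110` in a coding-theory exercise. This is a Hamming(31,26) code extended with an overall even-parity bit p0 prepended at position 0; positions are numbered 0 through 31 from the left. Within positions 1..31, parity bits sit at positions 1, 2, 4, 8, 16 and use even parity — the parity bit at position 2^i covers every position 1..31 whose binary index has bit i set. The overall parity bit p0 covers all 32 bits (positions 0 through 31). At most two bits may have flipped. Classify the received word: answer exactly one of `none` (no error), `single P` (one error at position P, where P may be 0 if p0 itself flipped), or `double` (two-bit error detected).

s1: b1⊕b3⊕b5⊕b7⊕b9⊕b11⊕b13⊕b15⊕b17⊕b19⊕b21⊕b23⊕b25⊕b27⊕b29⊕b31 = 1⊕0⊕0⊕0⊕1⊕1⊕1⊕0⊕0⊕1⊕1⊕0⊕1⊕0⊕1⊕0 = 0
s2: b2⊕b3⊕b6⊕b7⊕b10⊕b11⊕b14⊕b15⊕b18⊕b19⊕b22⊕b23⊕b26⊕b27⊕b30⊕b31 = 1⊕0⊕1⊕0⊕0⊕1⊕1⊕0⊕0⊕1⊕1⊕0⊕1⊕0⊕1⊕0 = 0
s4: b4⊕b5⊕b6⊕b7⊕b12⊕b13⊕b14⊕b15⊕b20⊕b21⊕b22⊕b23⊕b28⊕b29⊕b30⊕b31 = 0⊕0⊕1⊕0⊕0⊕1⊕1⊕0⊕0⊕1⊕1⊕0⊕0⊕1⊕1⊕0 = 1
s8: b8⊕b9⊕b10⊕b11⊕b12⊕b13⊕b14⊕b15⊕b24⊕b25⊕b26⊕b27⊕b28⊕b29⊕b30⊕b31 = 0⊕1⊕0⊕1⊕0⊕1⊕1⊕0⊕1⊕1⊕1⊕0⊕0⊕1⊕1⊕0 = 1
s16: b16⊕b17⊕b18⊕b19⊕b20⊕b21⊕b22⊕b23⊕b24⊕b25⊕b26⊕b27⊕b28⊕b29⊕b30⊕b31 = 0⊕0⊕0⊕1⊕0⊕1⊕1⊕0⊕1⊕1⊕1⊕0⊕0⊕1⊕1⊕0 = 0
Syndrome (s16...s1) = 01100 → position 12.
Overall parity (XOR of all 32 bits, including p0): 0⊕1⊕1⊕0⊕0⊕0⊕1⊕0⊕0⊕1⊕0⊕1⊕0⊕1⊕1⊕0⊕0⊕0⊕0⊕1⊕0⊕1⊕1⊕0⊕1⊕1⊕1⊕0⊕0⊕1⊕1⊕0 = 1
Overall=1, syndrome position=12 → single-bit error at position 12.

single 12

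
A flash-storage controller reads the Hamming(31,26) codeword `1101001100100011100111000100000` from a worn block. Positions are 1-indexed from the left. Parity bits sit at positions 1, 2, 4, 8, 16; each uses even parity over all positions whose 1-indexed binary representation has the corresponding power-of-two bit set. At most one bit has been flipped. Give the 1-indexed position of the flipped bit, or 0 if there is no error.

0

s1: b1⊕b3⊕b5⊕b7⊕b9⊕b11⊕b13⊕b15⊕b17⊕b19⊕b21⊕b23⊕b25⊕b27⊕b29⊕b31 = 1⊕0⊕0⊕1⊕0⊕1⊕0⊕1⊕1⊕0⊕1⊕0⊕0⊕0⊕0⊕0 = 0
s2: b2⊕b3⊕b6⊕b7⊕b10⊕b11⊕b14⊕b15⊕b18⊕b19⊕b22⊕b23⊕b26⊕b27⊕b30⊕b31 = 1⊕0⊕0⊕1⊕0⊕1⊕0⊕1⊕0⊕0⊕1⊕0⊕1⊕0⊕0⊕0 = 0
s4: b4⊕b5⊕b6⊕b7⊕b12⊕b13⊕b14⊕b15⊕b20⊕b21⊕b22⊕b23⊕b28⊕b29⊕b30⊕b31 = 1⊕0⊕0⊕1⊕0⊕0⊕0⊕1⊕1⊕1⊕1⊕0⊕0⊕0⊕0⊕0 = 0
s8: b8⊕b9⊕b10⊕b11⊕b12⊕b13⊕b14⊕b15⊕b24⊕b25⊕b26⊕b27⊕b28⊕b29⊕b30⊕b31 = 1⊕0⊕0⊕1⊕0⊕0⊕0⊕1⊕0⊕0⊕1⊕0⊕0⊕0⊕0⊕0 = 0
s16: b16⊕b17⊕b18⊕b19⊕b20⊕b21⊕b22⊕b23⊕b24⊕b25⊕b26⊕b27⊕b28⊕b29⊕b30⊕b31 = 1⊕1⊕0⊕0⊕1⊕1⊕1⊕0⊕0⊕0⊕1⊕0⊕0⊕0⊕0⊕0 = 0
Syndrome (s16...s1) = 00000 → position 0 (no error).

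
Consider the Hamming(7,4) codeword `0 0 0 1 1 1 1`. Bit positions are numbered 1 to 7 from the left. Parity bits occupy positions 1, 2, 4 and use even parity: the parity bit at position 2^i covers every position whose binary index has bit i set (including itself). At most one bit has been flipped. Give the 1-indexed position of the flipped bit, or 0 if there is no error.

s1: b1⊕b3⊕b5⊕b7 = 0⊕0⊕1⊕1 = 0
s2: b2⊕b3⊕b6⊕b7 = 0⊕0⊕1⊕1 = 0
s4: b4⊕b5⊕b6⊕b7 = 1⊕1⊕1⊕1 = 0
Syndrome (s4...s1) = 000 → position 0 (no error).

0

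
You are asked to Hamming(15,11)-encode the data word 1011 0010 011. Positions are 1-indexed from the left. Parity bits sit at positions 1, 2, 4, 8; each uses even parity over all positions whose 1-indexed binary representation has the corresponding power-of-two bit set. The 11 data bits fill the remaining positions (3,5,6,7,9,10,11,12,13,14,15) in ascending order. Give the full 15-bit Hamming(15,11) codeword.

Place data bits at non-power-of-two positions: b3=1, b5=0, b6=1, b7=1, b9=0, b10=0, b11=1, b12=0, b13=0, b14=1, b15=1.
p1 = XOR of data positions {3,5,7,9,11,13,15} = 1⊕0⊕1⊕0⊕1⊕0⊕1 = 0
p2 = XOR of data positions {3,6,7,10,11,14,15} = 1⊕1⊕1⊕0⊕1⊕1⊕1 = 0
p4 = XOR of data positions {5,6,7,12,13,14,15} = 0⊕1⊕1⊕0⊕0⊕1⊕1 = 0
p8 = XOR of data positions {9,10,11,12,13,14,15} = 0⊕0⊕1⊕0⊕0⊕1⊕1 = 1
Codeword b1..b15 = 001001110010011

001001110010011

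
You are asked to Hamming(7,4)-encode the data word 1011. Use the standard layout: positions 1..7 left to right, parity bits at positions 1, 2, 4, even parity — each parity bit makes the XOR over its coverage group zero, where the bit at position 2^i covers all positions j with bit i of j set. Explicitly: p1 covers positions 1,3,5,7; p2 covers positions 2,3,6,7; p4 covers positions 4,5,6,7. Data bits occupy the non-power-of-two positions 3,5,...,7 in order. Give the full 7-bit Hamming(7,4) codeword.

Place data bits at non-power-of-two positions: b3=1, b5=0, b6=1, b7=1.
p1 = XOR of data positions {3,5,7} = 1⊕0⊕1 = 0
p2 = XOR of data positions {3,6,7} = 1⊕1⊕1 = 1
p4 = XOR of data positions {5,6,7} = 0⊕1⊕1 = 0
Codeword b1..b7 = 0110011

0110011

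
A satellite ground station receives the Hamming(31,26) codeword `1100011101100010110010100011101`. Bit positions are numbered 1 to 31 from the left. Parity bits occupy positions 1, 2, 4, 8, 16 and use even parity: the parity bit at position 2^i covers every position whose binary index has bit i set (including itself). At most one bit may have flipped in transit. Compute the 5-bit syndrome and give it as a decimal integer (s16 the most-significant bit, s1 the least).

0

s1: b1⊕b3⊕b5⊕b7⊕b9⊕b11⊕b13⊕b15⊕b17⊕b19⊕b21⊕b23⊕b25⊕b27⊕b29⊕b31 = 1⊕0⊕0⊕1⊕0⊕1⊕0⊕1⊕1⊕0⊕1⊕1⊕0⊕1⊕1⊕1 = 0
s2: b2⊕b3⊕b6⊕b7⊕b10⊕b11⊕b14⊕b15⊕b18⊕b19⊕b22⊕b23⊕b26⊕b27⊕b30⊕b31 = 1⊕0⊕1⊕1⊕1⊕1⊕0⊕1⊕1⊕0⊕0⊕1⊕0⊕1⊕0⊕1 = 0
s4: b4⊕b5⊕b6⊕b7⊕b12⊕b13⊕b14⊕b15⊕b20⊕b21⊕b22⊕b23⊕b28⊕b29⊕b30⊕b31 = 0⊕0⊕1⊕1⊕0⊕0⊕0⊕1⊕0⊕1⊕0⊕1⊕1⊕1⊕0⊕1 = 0
s8: b8⊕b9⊕b10⊕b11⊕b12⊕b13⊕b14⊕b15⊕b24⊕b25⊕b26⊕b27⊕b28⊕b29⊕b30⊕b31 = 1⊕0⊕1⊕1⊕0⊕0⊕0⊕1⊕0⊕0⊕0⊕1⊕1⊕1⊕0⊕1 = 0
s16: b16⊕b17⊕b18⊕b19⊕b20⊕b21⊕b22⊕b23⊕b24⊕b25⊕b26⊕b27⊕b28⊕b29⊕b30⊕b31 = 0⊕1⊕1⊕0⊕0⊕1⊕0⊕1⊕0⊕0⊕0⊕1⊕1⊕1⊕0⊕1 = 0
Syndrome (s16...s1) = 00000 → position 0 (no error).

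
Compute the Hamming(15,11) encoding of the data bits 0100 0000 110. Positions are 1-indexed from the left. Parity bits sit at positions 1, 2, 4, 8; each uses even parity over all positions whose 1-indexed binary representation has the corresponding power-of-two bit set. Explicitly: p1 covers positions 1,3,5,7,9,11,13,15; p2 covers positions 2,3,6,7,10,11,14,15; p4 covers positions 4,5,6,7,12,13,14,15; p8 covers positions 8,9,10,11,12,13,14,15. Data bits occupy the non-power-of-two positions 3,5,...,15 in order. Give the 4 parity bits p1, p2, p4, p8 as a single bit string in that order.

Place data bits at non-power-of-two positions: b3=0, b5=1, b6=0, b7=0, b9=0, b10=0, b11=0, b12=0, b13=1, b14=1, b15=0.
p1 = XOR of data positions {3,5,7,9,11,13,15} = 0⊕1⊕0⊕0⊕0⊕1⊕0 = 0
p2 = XOR of data positions {3,6,7,10,11,14,15} = 0⊕0⊕0⊕0⊕0⊕1⊕0 = 1
p4 = XOR of data positions {5,6,7,12,13,14,15} = 1⊕0⊕0⊕0⊕1⊕1⊕0 = 1
p8 = XOR of data positions {9,10,11,12,13,14,15} = 0⊕0⊕0⊕0⊕1⊕1⊕0 = 0
Parity bits p1,p2,p4,p8 = 0110

0110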